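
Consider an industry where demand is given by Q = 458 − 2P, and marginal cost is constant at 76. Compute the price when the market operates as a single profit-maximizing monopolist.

P = 152.5

Inverting demand: P = 229 − 0.5Q.
The monopolist equates marginal revenue to marginal cost: 229 − Q = 76, so Q = 153. From demand, P = 152.5.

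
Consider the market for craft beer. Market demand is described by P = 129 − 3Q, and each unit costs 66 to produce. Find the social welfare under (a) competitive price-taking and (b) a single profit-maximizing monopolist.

Competition: TS = 661.5; Monopoly: TS = 496.125

Under competition P = MC = 66, so Q = (129 − 66)/3 = 21.
CS = ½·(129 − 66)·21 = 661.5; PS = (66 − 66)·21 = 0; TS = 661.5.
Monopoly sets MR = MC: 129 − 6Q = 66 ⇒ Q = 10.5, P = 129 − 3·10.5 = 97.5.
CS = ½·(129 − 97.5)·10.5 = 165.375; PS = (97.5 − 66)·10.5 = 330.75; TS = 496.125.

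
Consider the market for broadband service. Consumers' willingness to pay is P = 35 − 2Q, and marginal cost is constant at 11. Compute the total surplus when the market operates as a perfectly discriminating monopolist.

Under first-degree price discrimination the firm charges each unit its demand price and produces up to where P = MC, i.e. Q = 12. Consumer surplus is zero; producer surplus equals total surplus.
TS = 144 (equal to competitive TS).

TS = 144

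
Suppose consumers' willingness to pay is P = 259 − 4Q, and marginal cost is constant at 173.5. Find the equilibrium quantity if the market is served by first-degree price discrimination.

With perfect price discrimination, output is the efficient level Q = 21.375 (where demand meets MC), but every buyer pays their willingness to pay: CS = 0 and PS = total surplus.

Q = 21.375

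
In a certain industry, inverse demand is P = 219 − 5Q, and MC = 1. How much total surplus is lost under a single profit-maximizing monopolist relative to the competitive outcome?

Under competition P = MC = 1, so Q = (219 − 1)/5 = 43.6.
The monopolist equates marginal revenue to marginal cost: 219 − 10Q = 1, so Q = 21.8. From demand, P = 110.
DWL is the triangle between Q = 21.8 and Q = 43.6: ½·(43.6 − 21.8)·(110 − 1) = 1188.1.

DWL = 1188.1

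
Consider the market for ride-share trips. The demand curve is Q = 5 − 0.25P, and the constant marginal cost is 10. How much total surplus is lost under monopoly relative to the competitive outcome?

Inverting demand: P = 20 − 4Q.
Under competition P = MC = 10, so Q = (20 − 10)/4 = 2.5.
The monopolist equates marginal revenue to marginal cost: 20 − 8Q = 10, so Q = 1.25. From demand, P = 15.
DWL is the triangle between Q = 1.25 and Q = 2.5: ½·(2.5 − 1.25)·(15 − 10) = 3.125.

DWL = 3.125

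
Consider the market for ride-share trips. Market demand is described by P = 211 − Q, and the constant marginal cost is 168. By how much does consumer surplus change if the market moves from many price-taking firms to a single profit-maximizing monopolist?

Perfect competition: P = MC = 168, so 211 − Q = 168 and Q = 43.
CS = ½·(211 − 168)·43 = 924.5.
Monopoly sets MR = MC: 211 − 2Q = 168 ⇒ Q = 21.5, P = 211 − 21.5 = 189.5.
CS = ½·(211 − 189.5)·21.5 = 231.125.
Change in consumer surplus: 231.125 − 924.5 = −693.375.

Consumer surplus falls by 693.375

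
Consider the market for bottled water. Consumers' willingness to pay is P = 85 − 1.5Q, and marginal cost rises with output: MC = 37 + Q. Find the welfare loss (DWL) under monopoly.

Under competition P = MC: 85 − 1.5Q = 37 + Q ⇒ Q = 19.2, P = 56.2.
Monopoly sets MR = MC: 85 − 3Q = 37 + Q ⇒ Q = 12, P = 85 − 1.5·12 = 67.
CS = ½·(85 − 56.2)·19.2 = 276.48; PS = (56.2·19.2 − 37·19.2 − ½·1·19.2²) = 184.32; TS = 460.8.
CS = ½·(85 − 67)·12 = 108; PS = (67·12 − 37·12 − ½·1·12²) = 288; TS = 396.
DWL = 460.8 − 396 = 64.8.

DWL = 64.8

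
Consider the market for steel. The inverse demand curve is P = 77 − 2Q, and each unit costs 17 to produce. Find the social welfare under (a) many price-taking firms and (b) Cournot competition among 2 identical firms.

Competition: TS = 900; Cournot: TS = 800

Perfect competition: P = MC = 17, so 77 − 2Q = 17 and Q = 30.
CS = ½·(77 − 17)·30 = 900; PS = (17 − 17)·30 = 0; TS = 900.
Cournot with 2 identical firms: the symmetric best-response condition is 77 − 6q = 17. Each firm produces q = 10, total output Q = 20, price P = 37.
CS = ½·(77 − 37)·20 = 400; PS = (37 − 17)·20 = 400; TS = 800.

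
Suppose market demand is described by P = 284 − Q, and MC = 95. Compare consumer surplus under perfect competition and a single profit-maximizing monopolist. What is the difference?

Perfect competition: P = MC = 95, so 284 − Q = 95 and Q = 189.
CS = ½·(284 − 95)·189 = 17860.5.
Monopoly sets MR = MC: 284 − 2Q = 95 ⇒ Q = 94.5, P = 284 − 94.5 = 189.5.
CS = ½·(284 − 189.5)·94.5 = 4465.125.
Change in consumer surplus: 4465.125 − 17860.5 = −13395.375.

Consumer surplus falls by 13395.375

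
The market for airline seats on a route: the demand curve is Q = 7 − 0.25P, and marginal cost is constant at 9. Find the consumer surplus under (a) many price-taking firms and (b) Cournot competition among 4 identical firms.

Competition: CS = 45.125; Cournot: CS = 28.88

Inverting demand: P = 28 − 4Q.
Under competition P = MC = 9, so Q = (28 − 9)/4 = 4.75.
CS = ½·(28 − 9)·4.75 = 45.125.
In a 4-firm Cournot equilibrium, symmetry and the first-order condition give q = (28 − 9)/(20) = 0.95. So Q = 3.8 and P = 12.8.
CS = ½·(28 − 12.8)·3.8 = 28.88.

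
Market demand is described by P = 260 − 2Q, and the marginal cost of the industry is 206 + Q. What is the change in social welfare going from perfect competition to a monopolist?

Competitive equilibrium sets price equal to marginal cost: 260 − 2Q = 206 + Q, so Q = 18 and P = 224.
CS = ½·(260 − 224)·18 = 324; PS = (224·18 − 206·18 − ½·1·18²) = 162; TS = 486.
A monopolist chooses Q where MR = MC. MR = 260 − 4Q; setting this equal to 206 + Q gives Q = 10.8 and P = 238.4.
CS = ½·(260 − 238.4)·10.8 = 116.64; PS = (238.4·10.8 − 206·10.8 − ½·1·10.8²) = 291.6; TS = 408.24.
Change in social welfare: 408.24 − 486 = −77.76.

Social welfare falls by 77.76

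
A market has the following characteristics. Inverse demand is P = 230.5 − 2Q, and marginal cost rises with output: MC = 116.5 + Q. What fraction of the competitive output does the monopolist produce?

The monopolist equates marginal revenue to marginal cost: 230.5 − 4Q = 116.5 + Q, so Q = 22.8. From demand, P = 184.9.
Competitive equilibrium sets price equal to marginal cost: 230.5 − 2Q = 116.5 + Q, so Q = 38 and P = 154.5.
Ratio Q_m/Q_c = 22.8/38 = 0.6.

Q_m/Q_c = 0.6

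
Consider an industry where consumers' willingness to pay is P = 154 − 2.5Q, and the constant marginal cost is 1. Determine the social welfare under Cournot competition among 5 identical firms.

TS = 4551.75

In a 5-firm Cournot equilibrium, symmetry and the first-order condition give q = (154 − 1)/(15) = 10.2. So Q = 51 and P = 26.5.
CS = ½·(154 − 26.5)·51 = 3251.25; PS = (26.5 − 1)·51 = 1300.5; TS = 4551.75.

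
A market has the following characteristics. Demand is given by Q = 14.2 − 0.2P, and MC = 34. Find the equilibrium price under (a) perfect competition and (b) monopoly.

Inverting demand: P = 71 − 5Q.
Perfect competition: P = MC = 34, so 71 − 5Q = 34 and Q = 7.4.
A monopolist chooses Q where MR = MC. MR = 71 − 10Q; setting this equal to 34 gives Q = 3.7 and P = 52.5.

Competition: P = 34; Monopoly: P = 52.5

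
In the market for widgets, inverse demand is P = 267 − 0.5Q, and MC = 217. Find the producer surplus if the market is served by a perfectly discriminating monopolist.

PS = 2500

A perfectly discriminating monopolist sells every unit with P(Q) ≥ MC(Q), so output equals the competitive quantity Q = 100. Each buyer pays their reservation price, so CS = 0 and the firm captures all surplus.
PS = ½·(267 − 217)·100 = 2500.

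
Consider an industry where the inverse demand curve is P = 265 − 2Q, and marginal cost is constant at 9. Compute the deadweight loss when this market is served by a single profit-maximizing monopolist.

Competitive firms price at marginal cost: P = 9, giving Q = 128.
A monopolist chooses Q where MR = MC. MR = 265 − 4Q; setting this equal to 9 gives Q = 64 and P = 137.
DWL is the triangle between Q = 64 and Q = 128: ½·(128 − 64)·(137 − 9) = 4096.

DWL = 4096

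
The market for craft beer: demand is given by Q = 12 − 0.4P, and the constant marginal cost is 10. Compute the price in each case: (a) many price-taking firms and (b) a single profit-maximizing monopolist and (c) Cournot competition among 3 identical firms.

Inverting demand: P = 30 − 2.5Q.
Under competition P = MC = 10, so Q = (30 − 10)/2.5 = 8.
A monopolist chooses Q where MR = MC. MR = 30 − 5Q; setting this equal to 10 gives Q = 4 and P = 20.
In a 3-firm Cournot equilibrium, symmetry and the first-order condition give q = (30 − 10)/(10) = 2. So Q = 6 and P = 15.

Competition: P = 10; Monopoly: P = 20; Cournot: P = 15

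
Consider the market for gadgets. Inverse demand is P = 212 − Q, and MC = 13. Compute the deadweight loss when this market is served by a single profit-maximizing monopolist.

DWL = 4950.125

Perfect competition: P = MC = 13, so 212 − Q = 13 and Q = 199.
A monopolist chooses Q where MR = MC. MR = 212 − 2Q; setting this equal to 13 gives Q = 99.5 and P = 112.5.
DWL is the triangle between Q = 99.5 and Q = 199: ½·(199 − 99.5)·(112.5 − 13) = 4950.125.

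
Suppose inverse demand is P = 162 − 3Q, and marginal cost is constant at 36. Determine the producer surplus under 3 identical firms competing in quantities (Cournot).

In a 3-firm Cournot equilibrium, symmetry and the first-order condition give q = (162 − 36)/(12) = 10.5. So Q = 31.5 and P = 67.5.
PS = (67.5 − 36)·31.5 = 992.25.

PS = 992.25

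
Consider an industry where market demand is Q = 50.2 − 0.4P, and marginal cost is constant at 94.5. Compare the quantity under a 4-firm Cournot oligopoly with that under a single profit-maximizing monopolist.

Inverting demand: P = 125.5 − 2.5Q.
Cournot with 4 identical firms: the symmetric best-response condition is 125.5 − 12.5q = 94.5. Each firm produces q = 2.48, total output Q = 9.92, price P = 100.7.
Monopoly sets MR = MC: 125.5 − 5Q = 94.5 ⇒ Q = 6.2, P = 125.5 − 2.5·6.2 = 110.

Cournot: Q = 9.92; Monopoly: Q = 6.2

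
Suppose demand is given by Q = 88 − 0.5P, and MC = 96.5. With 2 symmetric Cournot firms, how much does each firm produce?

Inverting demand: P = 176 − 2Q.
In a 2-firm Cournot equilibrium, symmetry and the first-order condition give q = (176 − 96.5)/(6) = 13.25. So Q = 26.5 and P = 123.

q_i = 13.25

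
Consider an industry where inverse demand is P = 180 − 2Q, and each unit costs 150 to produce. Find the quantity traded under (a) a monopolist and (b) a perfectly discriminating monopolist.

Monopoly: Q = 7.5; Perfect PD: Q = 15

Monopoly sets MR = MC: 180 − 4Q = 150 ⇒ Q = 7.5, P = 180 − 2·7.5 = 165.
A perfectly discriminating monopolist sells every unit with P(Q) ≥ MC(Q), so output equals the competitive quantity Q = 15. Each buyer pays their reservation price, so CS = 0 and the firm captures all surplus.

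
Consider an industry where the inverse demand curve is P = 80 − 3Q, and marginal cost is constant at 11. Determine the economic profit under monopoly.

Profit = 396.75

Monopoly sets MR = MC: 80 − 6Q = 11 ⇒ Q = 11.5, P = 80 − 3·11.5 = 45.5.
Profit = (45.5 − 11)·11.5 = 396.75.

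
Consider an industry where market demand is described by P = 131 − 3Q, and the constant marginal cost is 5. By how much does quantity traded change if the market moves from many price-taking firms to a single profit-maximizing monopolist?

Perfect competition: P = MC = 5, so 131 − 3Q = 5 and Q = 42.
A monopolist chooses Q where MR = MC. MR = 131 − 6Q; setting this equal to 5 gives Q = 21 and P = 68.
Change in quantity traded: 21 − 42 = −21.

Quantity traded falls by 21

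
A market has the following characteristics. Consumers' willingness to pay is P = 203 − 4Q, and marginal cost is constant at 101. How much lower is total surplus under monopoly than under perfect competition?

Competitive firms price at marginal cost: P = 101, giving Q = 25.5.
CS = ½·(203 − 101)·25.5 = 1300.5; PS = (101 − 101)·25.5 = 0; TS = 1300.5.
The monopolist equates marginal revenue to marginal cost: 203 − 8Q = 101, so Q = 12.75. From demand, P = 152.
CS = ½·(203 − 152)·12.75 = 325.125; PS = (152 − 101)·12.75 = 650.25; TS = 975.375.
Change in total surplus: 975.375 − 1300.5 = −325.125.

TS falls by 325.125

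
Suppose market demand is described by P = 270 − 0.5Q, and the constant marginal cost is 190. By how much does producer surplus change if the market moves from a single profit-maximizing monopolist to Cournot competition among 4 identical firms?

Producer surplus falls by 1152

The monopolist equates marginal revenue to marginal cost: 270 − Q = 190, so Q = 80. From demand, P = 230.
PS = (230 − 190)·80 = 3200.
With 4 symmetric Cournot firms, each firm's FOC gives 270 − 2.5q = 190, so q = 32, Q = 4·32 = 128, and P = 206.
PS = (206 − 190)·128 = 2048.
Change in producer surplus: 2048 − 3200 = −1152.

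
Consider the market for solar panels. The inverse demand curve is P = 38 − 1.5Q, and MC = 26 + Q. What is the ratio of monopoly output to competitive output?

Q_m/Q_c = 0.625

A monopolist chooses Q where MR = MC. MR = 38 − 3Q; setting this equal to 26 + Q gives Q = 3 and P = 33.5.
Competitive equilibrium sets price equal to marginal cost: 38 − 1.5Q = 26 + Q, so Q = 4.8 and P = 30.8.
Ratio Q_m/Q_c = 3/4.8 = 0.625.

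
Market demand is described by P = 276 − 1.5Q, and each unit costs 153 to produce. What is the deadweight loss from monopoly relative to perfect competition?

Under competition P = MC = 153, so Q = (276 − 153)/1.5 = 82.
A monopolist chooses Q where MR = MC. MR = 276 − 3Q; setting this equal to 153 gives Q = 41 and P = 214.5.
DWL is the triangle between Q = 41 and Q = 82: ½·(82 − 41)·(214.5 − 153) = 1260.75.

DWL = 1260.75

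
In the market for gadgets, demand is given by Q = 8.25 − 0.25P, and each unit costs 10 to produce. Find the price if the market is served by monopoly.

P = 21.5

Inverting demand: P = 33 − 4Q.
Monopoly sets MR = MC: 33 − 8Q = 10 ⇒ Q = 2.875, P = 33 − 4·2.875 = 21.5.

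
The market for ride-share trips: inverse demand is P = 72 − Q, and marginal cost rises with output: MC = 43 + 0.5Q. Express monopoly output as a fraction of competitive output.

The monopolist equates marginal revenue to marginal cost: 72 − 2Q = 43 + 0.5Q, so Q = 11.6. From demand, P = 60.4.
Under competition P = MC: 72 − Q = 43 + 0.5Q ⇒ Q = 58/3, P = 158/3.
Ratio Q_m/Q_c = 11.6/(58/3) = 0.6.

Q_m/Q_c = 0.6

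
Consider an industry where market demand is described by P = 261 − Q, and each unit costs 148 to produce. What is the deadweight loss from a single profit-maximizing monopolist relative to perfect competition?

DWL = 1596.125

Competitive firms price at marginal cost: P = 148, giving Q = 113.
A monopolist chooses Q where MR = MC. MR = 261 − 2Q; setting this equal to 148 gives Q = 56.5 and P = 204.5.
DWL is the triangle between Q = 56.5 and Q = 113: ½·(113 − 56.5)·(204.5 − 148) = 1596.125.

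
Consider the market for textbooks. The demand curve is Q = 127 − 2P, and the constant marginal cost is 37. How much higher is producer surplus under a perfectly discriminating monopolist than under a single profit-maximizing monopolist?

Producer surplus rises by 351.125

Inverting demand: P = 63.5 − 0.5Q.
A monopolist chooses Q where MR = MC. MR = 63.5 − Q; setting this equal to 37 gives Q = 26.5 and P = 50.25.
PS = (50.25 − 37)·26.5 = 351.125.
With perfect price discrimination, output is the efficient level Q = 53 (where demand meets MC), but every buyer pays their willingness to pay: CS = 0 and PS = total surplus.
PS = ½·(63.5 − 37)·53 = 702.25.
Change in producer surplus: 702.25 − 351.125 = 351.125.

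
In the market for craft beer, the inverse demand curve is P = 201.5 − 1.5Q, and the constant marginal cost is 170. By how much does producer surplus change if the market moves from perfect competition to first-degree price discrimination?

PS rises by 330.75

Under competition P = MC = 170, so Q = (201.5 − 170)/1.5 = 21.
PS = (170 − 170)·21 = 0.
A perfectly discriminating monopolist sells every unit with P(Q) ≥ MC(Q), so output equals the competitive quantity Q = 21. Each buyer pays their reservation price, so CS = 0 and the firm captures all surplus.
PS = ½·(201.5 − 170)·21 = 330.75.
Change in producer surplus: 330.75 − 0 = 330.75.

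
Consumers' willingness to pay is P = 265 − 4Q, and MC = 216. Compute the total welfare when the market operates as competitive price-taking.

Under competition P = MC = 216, so Q = (265 − 216)/4 = 12.25.
CS = ½·(265 − 216)·12.25 = 300.125; PS = (216 − 216)·12.25 = 0; TS = 300.125.

TS = 300.125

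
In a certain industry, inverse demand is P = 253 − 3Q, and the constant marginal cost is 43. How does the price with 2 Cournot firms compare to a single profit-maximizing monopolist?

Cournot: P = 113; Monopoly: P = 148

With 2 symmetric Cournot firms, each firm's FOC gives 253 − 9q = 43, so q = 70/3, Q = 2·70/3 = 140/3, and P = 113.
Monopoly sets MR = MC: 253 − 6Q = 43 ⇒ Q = 35, P = 253 − 3·35 = 148.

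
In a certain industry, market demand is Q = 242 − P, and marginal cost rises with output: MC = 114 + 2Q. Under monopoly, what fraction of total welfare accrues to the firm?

Inverting demand: P = 242 − Q.
The monopolist equates marginal revenue to marginal cost: 242 − 2Q = 114 + 2Q, so Q = 32. From demand, P = 210.
CS = ½·(242 − 210)·32 = 512.
PS = P·Q − VC(Q) = 210·32 − (114·32 + ½·2·32²) = 2048.
Share captured = PS/TS = 2048/2560 = 0.8.

PS/TS = 0.8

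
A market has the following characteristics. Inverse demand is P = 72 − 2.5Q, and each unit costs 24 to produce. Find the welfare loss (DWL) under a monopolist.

DWL = 115.2

Under competition P = MC = 24, so Q = (72 − 24)/2.5 = 19.2.
The monopolist equates marginal revenue to marginal cost: 72 − 5Q = 24, so Q = 9.6. From demand, P = 48.
DWL is the triangle between Q = 9.6 and Q = 19.2: ½·(19.2 − 9.6)·(48 − 24) = 115.2.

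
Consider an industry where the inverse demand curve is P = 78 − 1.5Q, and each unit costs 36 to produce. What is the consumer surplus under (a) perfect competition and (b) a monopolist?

Perfect competition: P = MC = 36, so 78 − 1.5Q = 36 and Q = 28.
CS = ½·(78 − 36)·28 = 588.
The monopolist equates marginal revenue to marginal cost: 78 − 3Q = 36, so Q = 14. From demand, P = 57.
CS = ½·(78 − 57)·14 = 147.

Competition: CS = 588; Monopoly: CS = 147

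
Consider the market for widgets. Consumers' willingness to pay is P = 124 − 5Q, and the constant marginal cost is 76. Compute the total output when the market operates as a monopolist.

A monopolist chooses Q where MR = MC. MR = 124 − 10Q; setting this equal to 76 gives Q = 4.8 and P = 100.

Q = 4.8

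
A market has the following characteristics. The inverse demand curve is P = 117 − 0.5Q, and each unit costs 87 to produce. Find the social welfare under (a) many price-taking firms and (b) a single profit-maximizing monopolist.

Under competition P = MC = 87, so Q = (117 − 87)/0.5 = 60.
CS = ½·(117 − 87)·60 = 900; PS = (87 − 87)·60 = 0; TS = 900.
Monopoly sets MR = MC: 117 − Q = 87 ⇒ Q = 30, P = 117 − 0.5·30 = 102.
CS = ½·(117 − 102)·30 = 225; PS = (102 − 87)·30 = 450; TS = 675.

Competition: TS = 900; Monopoly: TS = 675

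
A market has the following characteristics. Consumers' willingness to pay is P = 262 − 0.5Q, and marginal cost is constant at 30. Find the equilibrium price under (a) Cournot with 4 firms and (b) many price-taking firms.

Cournot: P = 76.4; Competition: P = 30

Cournot with 4 identical firms: the symmetric best-response condition is 262 − 2.5q = 30. Each firm produces q = 92.8, total output Q = 371.2, price P = 76.4.
Competitive firms price at marginal cost: P = 30, giving Q = 464.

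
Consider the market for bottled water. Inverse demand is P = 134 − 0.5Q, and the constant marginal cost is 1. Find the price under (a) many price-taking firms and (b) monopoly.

Competition: P = 1; Monopoly: P = 67.5

Competitive firms price at marginal cost: P = 1, giving Q = 266.
The monopolist equates marginal revenue to marginal cost: 134 − Q = 1, so Q = 133. From demand, P = 67.5.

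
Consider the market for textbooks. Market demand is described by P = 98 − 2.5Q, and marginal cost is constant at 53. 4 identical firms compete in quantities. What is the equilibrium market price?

Cournot with 4 identical firms: the symmetric best-response condition is 98 − 12.5q = 53. Each firm produces q = 3.6, total output Q = 14.4, price P = 62.

P = 62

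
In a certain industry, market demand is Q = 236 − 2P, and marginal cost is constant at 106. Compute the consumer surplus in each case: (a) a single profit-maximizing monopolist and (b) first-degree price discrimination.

Inverting demand: P = 118 − 0.5Q.
The monopolist equates marginal revenue to marginal cost: 118 − Q = 106, so Q = 12. From demand, P = 112.
CS = ½·(118 − 112)·12 = 36.
A perfectly discriminating monopolist sells every unit with P(Q) ≥ MC(Q), so output equals the competitive quantity Q = 24. Each buyer pays their reservation price, so CS = 0 and the firm captures all surplus.
CS = 0.

Monopoly: CS = 36; Perfect PD: CS = 0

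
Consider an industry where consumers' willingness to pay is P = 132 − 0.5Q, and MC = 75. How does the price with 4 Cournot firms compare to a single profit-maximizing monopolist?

Cournot with 4 identical firms: the symmetric best-response condition is 132 − 2.5q = 75. Each firm produces q = 22.8, total output Q = 91.2, price P = 86.4.
A monopolist chooses Q where MR = MC. MR = 132 − Q; setting this equal to 75 gives Q = 57 and P = 103.5.

Cournot: P = 86.4; Monopoly: P = 103.5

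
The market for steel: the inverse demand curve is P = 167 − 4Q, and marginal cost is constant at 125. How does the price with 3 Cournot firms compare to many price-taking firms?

Cournot: P = 135.5; Competition: P = 125

In a 3-firm Cournot equilibrium, symmetry and the first-order condition give q = (167 − 125)/(16) = 2.625. So Q = 7.875 and P = 135.5.
Perfect competition: P = MC = 125, so 167 − 4Q = 125 and Q = 10.5.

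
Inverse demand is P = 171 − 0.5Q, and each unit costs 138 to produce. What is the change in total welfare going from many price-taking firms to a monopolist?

Under competition P = MC = 138, so Q = (171 − 138)/0.5 = 66.
CS = ½·(171 − 138)·66 = 1089; PS = (138 − 138)·66 = 0; TS = 1089.
A monopolist chooses Q where MR = MC. MR = 171 − Q; setting this equal to 138 gives Q = 33 and P = 154.5.
CS = ½·(171 − 154.5)·33 = 272.25; PS = (154.5 − 138)·33 = 544.5; TS = 816.75.
Change in total welfare: 816.75 − 1089 = −272.25.

TS falls by 272.25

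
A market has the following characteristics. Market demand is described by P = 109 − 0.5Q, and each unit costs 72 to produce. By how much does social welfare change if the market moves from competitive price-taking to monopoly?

Under competition P = MC = 72, so Q = (109 − 72)/0.5 = 74.
CS = ½·(109 − 72)·74 = 1369; PS = (72 − 72)·74 = 0; TS = 1369.
A monopolist chooses Q where MR = MC. MR = 109 − Q; setting this equal to 72 gives Q = 37 and P = 90.5.
CS = ½·(109 − 90.5)·37 = 342.25; PS = (90.5 − 72)·37 = 684.5; TS = 1026.75.
Change in social welfare: 1026.75 − 1369 = −342.25.

Social welfare falls by 342.25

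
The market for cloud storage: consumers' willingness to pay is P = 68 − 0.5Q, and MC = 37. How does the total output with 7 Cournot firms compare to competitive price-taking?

In a 7-firm Cournot equilibrium, symmetry and the first-order condition give q = (68 − 37)/(4) = 7.75. So Q = 54.25 and P = 40.875.
Under competition P = MC = 37, so Q = (68 − 37)/0.5 = 62.

Cournot: Q = 54.25; Competition: Q = 62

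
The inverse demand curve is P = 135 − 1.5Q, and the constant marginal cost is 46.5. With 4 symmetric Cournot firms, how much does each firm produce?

In a 4-firm Cournot equilibrium, symmetry and the first-order condition give q = (135 − 46.5)/(7.5) = 11.8. So Q = 47.2 and P = 64.2.

q_i = 11.8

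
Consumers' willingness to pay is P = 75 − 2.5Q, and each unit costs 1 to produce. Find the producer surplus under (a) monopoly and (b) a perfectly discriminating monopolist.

Monopoly sets MR = MC: 75 − 5Q = 1 ⇒ Q = 14.8, P = 75 − 2.5·14.8 = 38.
PS = (38 − 1)·14.8 = 547.6.
A perfectly discriminating monopolist sells every unit with P(Q) ≥ MC(Q), so output equals the competitive quantity Q = 29.6. Each buyer pays their reservation price, so CS = 0 and the firm captures all surplus.
PS = ½·(75 − 1)·29.6 = 1095.2.

Monopoly: PS = 547.6; Perfect PD: PS = 1095.2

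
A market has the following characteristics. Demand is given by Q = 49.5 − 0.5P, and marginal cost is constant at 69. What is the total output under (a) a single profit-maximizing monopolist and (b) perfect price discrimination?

Monopoly: Q = 7.5; Perfect PD: Q = 15

Inverting demand: P = 99 − 2Q.
A monopolist chooses Q where MR = MC. MR = 99 − 4Q; setting this equal to 69 gives Q = 7.5 and P = 84.
Under first-degree price discrimination the firm charges each unit its demand price and produces up to where P = MC, i.e. Q = 15. Consumer surplus is zero; producer surplus equals total surplus.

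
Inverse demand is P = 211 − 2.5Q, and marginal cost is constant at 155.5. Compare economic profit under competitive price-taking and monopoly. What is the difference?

π rises by 308.025

Competitive firms price at marginal cost: P = 155.5, giving Q = 22.2.
Profit = (155.5 − 155.5)·22.2 = 0.
A monopolist chooses Q where MR = MC. MR = 211 − 5Q; setting this equal to 155.5 gives Q = 11.1 and P = 183.25.
Profit = (183.25 − 155.5)·11.1 = 308.025.
Change in economic profit: 308.025 − 0 = 308.025.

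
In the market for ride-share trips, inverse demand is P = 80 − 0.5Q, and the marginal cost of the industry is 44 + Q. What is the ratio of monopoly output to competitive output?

A monopolist chooses Q where MR = MC. MR = 80 − Q; setting this equal to 44 + Q gives Q = 18 and P = 71.
Under competition P = MC: 80 − 0.5Q = 44 + Q ⇒ Q = 24, P = 68.
Ratio Q_m/Q_c = 18/24 = 0.75.

Q_m/Q_c = 0.75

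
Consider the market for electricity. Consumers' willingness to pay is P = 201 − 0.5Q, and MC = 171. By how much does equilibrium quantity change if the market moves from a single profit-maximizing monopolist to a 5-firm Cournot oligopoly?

Monopoly sets MR = MC: 201 − Q = 171 ⇒ Q = 30, P = 201 − 0.5·30 = 186.
Cournot with 5 identical firms: the symmetric best-response condition is 201 − 3q = 171. Each firm produces q = 10, total output Q = 50, price P = 176.
Change in equilibrium quantity: 50 − 30 = 20.

Equilibrium quantity rises by 20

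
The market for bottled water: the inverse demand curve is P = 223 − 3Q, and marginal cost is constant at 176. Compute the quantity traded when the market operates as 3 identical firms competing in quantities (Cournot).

In a 3-firm Cournot equilibrium, symmetry and the first-order condition give q = (223 − 176)/(12) = 47/12. So Q = 11.75 and P = 187.75.

Q = 11.75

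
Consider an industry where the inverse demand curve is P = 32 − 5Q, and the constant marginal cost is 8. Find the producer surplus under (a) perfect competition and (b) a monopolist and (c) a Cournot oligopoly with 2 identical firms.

Under competition P = MC = 8, so Q = (32 − 8)/5 = 4.8.
PS = (8 − 8)·4.8 = 0.
Monopoly sets MR = MC: 32 − 10Q = 8 ⇒ Q = 2.4, P = 32 − 5·2.4 = 20.
PS = (20 − 8)·2.4 = 28.8.
With 2 symmetric Cournot firms, each firm's FOC gives 32 − 15q = 8, so q = 1.6, Q = 2·1.6 = 3.2, and P = 16.
PS = (16 − 8)·3.2 = 25.6.

Competition: PS = 0; Monopoly: PS = 28.8; Cournot: PS = 25.6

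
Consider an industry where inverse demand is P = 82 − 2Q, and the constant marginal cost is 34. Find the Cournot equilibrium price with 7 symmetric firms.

Cournot with 7 identical firms: the symmetric best-response condition is 82 − 16q = 34. Each firm produces q = 3, total output Q = 21, price P = 40.

P = 40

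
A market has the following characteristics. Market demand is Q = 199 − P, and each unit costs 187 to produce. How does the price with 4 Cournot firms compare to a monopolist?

Cournot: P = 189.4; Monopoly: P = 193

Inverting demand: P = 199 − Q.
Cournot with 4 identical firms: the symmetric best-response condition is 199 − 5q = 187. Each firm produces q = 2.4, total output Q = 9.6, price P = 189.4.
The monopolist equates marginal revenue to marginal cost: 199 − 2Q = 187, so Q = 6. From demand, P = 193.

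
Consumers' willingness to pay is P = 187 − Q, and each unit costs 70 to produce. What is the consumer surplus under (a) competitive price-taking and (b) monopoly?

Competitive firms price at marginal cost: P = 70, giving Q = 117.
CS = ½·(187 − 70)·117 = 6844.5.
The monopolist equates marginal revenue to marginal cost: 187 − 2Q = 70, so Q = 58.5. From demand, P = 128.5.
CS = ½·(187 − 128.5)·58.5 = 1711.125.

Competition: CS = 6844.5; Monopoly: CS = 1711.125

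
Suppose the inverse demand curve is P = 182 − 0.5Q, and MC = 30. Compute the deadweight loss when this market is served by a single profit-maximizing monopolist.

DWL = 5776

Under competition P = MC = 30, so Q = (182 − 30)/0.5 = 304.
A monopolist chooses Q where MR = MC. MR = 182 − Q; setting this equal to 30 gives Q = 152 and P = 106.
DWL is the triangle between Q = 152 and Q = 304: ½·(304 − 152)·(106 − 30) = 5776.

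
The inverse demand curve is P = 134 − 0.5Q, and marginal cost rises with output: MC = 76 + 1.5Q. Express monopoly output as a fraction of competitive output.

Q_m/Q_c = 0.8

The monopolist equates marginal revenue to marginal cost: 134 − Q = 76 + 1.5Q, so Q = 23.2. From demand, P = 122.4.
Competitive equilibrium sets price equal to marginal cost: 134 − 0.5Q = 76 + 1.5Q, so Q = 29 and P = 119.5.
Ratio Q_m/Q_c = 23.2/29 = 0.8.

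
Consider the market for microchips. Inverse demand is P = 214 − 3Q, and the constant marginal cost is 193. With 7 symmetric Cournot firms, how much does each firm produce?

In a 7-firm Cournot equilibrium, symmetry and the first-order condition give q = (214 − 193)/(24) = 0.875. So Q = 6.125 and P = 195.625.

q_i = 0.875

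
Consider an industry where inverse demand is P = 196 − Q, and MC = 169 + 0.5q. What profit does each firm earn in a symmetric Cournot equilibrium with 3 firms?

In a 3-firm Cournot equilibrium, symmetry and the first-order condition give q = (196 − 169)/(4.5) = 6. So Q = 18 and P = 178.
Each firm's profit = 178·6 − (169·6 + ½·0.5·6²) = 45.

π_i = 45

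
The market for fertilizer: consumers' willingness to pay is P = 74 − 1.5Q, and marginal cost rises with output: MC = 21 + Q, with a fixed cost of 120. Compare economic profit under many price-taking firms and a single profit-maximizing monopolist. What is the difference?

Economic profit rises by 126.405

Under competition P = MC: 74 − 1.5Q = 21 + Q ⇒ Q = 21.2, P = 42.2.
Profit = 42.2·21.2 − (21·21.2 + ½·1·21.2²) − 120 = 104.72.
Monopoly sets MR = MC: 74 − 3Q = 21 + Q ⇒ Q = 13.25, P = 74 − 1.5·13.25 = 54.125.
Profit = 54.125·13.25 − (21·13.25 + ½·1·13.25²) − 120 = 231.125.
Change in economic profit: 231.125 − 104.72 = 126.405.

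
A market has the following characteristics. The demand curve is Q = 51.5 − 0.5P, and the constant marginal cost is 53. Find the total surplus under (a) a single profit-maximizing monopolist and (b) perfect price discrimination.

Monopoly: TS = 468.75; Perfect PD: TS = 625

Inverting demand: P = 103 − 2Q.
The monopolist equates marginal revenue to marginal cost: 103 − 4Q = 53, so Q = 12.5. From demand, P = 78.
CS = ½·(103 − 78)·12.5 = 156.25; PS = (78 − 53)·12.5 = 312.5; TS = 468.75.
Under first-degree price discrimination the firm charges each unit its demand price and produces up to where P = MC, i.e. Q = 25. Consumer surplus is zero; producer surplus equals total surplus.
TS = 625 (equal to competitive TS).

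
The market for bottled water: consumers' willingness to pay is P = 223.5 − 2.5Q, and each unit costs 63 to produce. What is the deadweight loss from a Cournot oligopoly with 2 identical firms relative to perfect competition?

Perfect competition: P = MC = 63, so 223.5 − 2.5Q = 63 and Q = 64.2.
With 2 symmetric Cournot firms, each firm's FOC gives 223.5 − 7.5q = 63, so q = 21.4, Q = 2·21.4 = 42.8, and P = 116.5.
DWL is the triangle between Q = 42.8 and Q = 64.2: ½·(64.2 − 42.8)·(116.5 − 63) = 572.45.

DWL = 572.45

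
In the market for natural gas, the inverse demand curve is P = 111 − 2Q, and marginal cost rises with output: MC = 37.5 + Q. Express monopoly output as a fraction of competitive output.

The monopolist equates marginal revenue to marginal cost: 111 − 4Q = 37.5 + Q, so Q = 14.7. From demand, P = 81.6.
Competitive equilibrium sets price equal to marginal cost: 111 − 2Q = 37.5 + Q, so Q = 24.5 and P = 62.
Ratio Q_m/Q_c = 14.7/24.5 = 0.6.

Q_m/Q_c = 0.6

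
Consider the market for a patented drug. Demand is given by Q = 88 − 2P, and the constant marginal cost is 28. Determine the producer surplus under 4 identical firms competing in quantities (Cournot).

Inverting demand: P = 44 − 0.5Q.
With 4 symmetric Cournot firms, each firm's FOC gives 44 − 2.5q = 28, so q = 6.4, Q = 4·6.4 = 25.6, and P = 31.2.
PS = (31.2 − 28)·25.6 = 81.92.

PS = 81.92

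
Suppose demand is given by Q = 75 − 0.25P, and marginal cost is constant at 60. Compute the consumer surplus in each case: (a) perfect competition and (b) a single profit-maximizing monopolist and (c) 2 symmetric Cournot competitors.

Inverting demand: P = 300 − 4Q.
Under competition P = MC = 60, so Q = (300 − 60)/4 = 60.
CS = ½·(300 − 60)·60 = 7200.
Monopoly sets MR = MC: 300 − 8Q = 60 ⇒ Q = 30, P = 300 − 4·30 = 180.
CS = ½·(300 − 180)·30 = 1800.
Cournot with 2 identical firms: the symmetric best-response condition is 300 − 12q = 60. Each firm produces q = 20, total output Q = 40, price P = 140.
CS = ½·(300 − 140)·40 = 3200.

Competition: CS = 7200; Monopoly: CS = 1800; Cournot: CS = 3200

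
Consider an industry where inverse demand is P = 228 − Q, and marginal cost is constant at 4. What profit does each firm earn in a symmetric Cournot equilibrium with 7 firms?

π_i = 784

With 7 symmetric Cournot firms, each firm's FOC gives 228 − 8q = 4, so q = 28, Q = 7·28 = 196, and P = 32.
Each firm's profit = (32 − 4)·28 = 784.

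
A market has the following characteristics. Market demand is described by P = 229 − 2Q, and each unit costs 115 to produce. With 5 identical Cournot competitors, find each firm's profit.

π_i = 180.5

Cournot with 5 identical firms: the symmetric best-response condition is 229 − 12q = 115. Each firm produces q = 9.5, total output Q = 47.5, price P = 134.
Each firm's profit = (134 − 115)·9.5 = 180.5.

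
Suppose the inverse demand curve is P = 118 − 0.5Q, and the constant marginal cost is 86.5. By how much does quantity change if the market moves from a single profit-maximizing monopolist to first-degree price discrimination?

Monopoly sets MR = MC: 118 − Q = 86.5 ⇒ Q = 31.5, P = 118 − 0.5·31.5 = 102.25.
Under first-degree price discrimination the firm charges each unit its demand price and produces up to where P = MC, i.e. Q = 63. Consumer surplus is zero; producer surplus equals total surplus.
Change in quantity: 63 − 31.5 = 31.5.

Quantity rises by 31.5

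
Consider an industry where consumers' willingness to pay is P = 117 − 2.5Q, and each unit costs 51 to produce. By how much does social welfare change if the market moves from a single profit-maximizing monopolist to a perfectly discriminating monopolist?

TS rises by 217.8

Monopoly sets MR = MC: 117 − 5Q = 51 ⇒ Q = 13.2, P = 117 − 2.5·13.2 = 84.
CS = ½·(117 − 84)·13.2 = 217.8; PS = (84 − 51)·13.2 = 435.6; TS = 653.4.
A perfectly discriminating monopolist sells every unit with P(Q) ≥ MC(Q), so output equals the competitive quantity Q = 26.4. Each buyer pays their reservation price, so CS = 0 and the firm captures all surplus.
TS = 871.2 (equal to competitive TS).
Change in social welfare: 871.2 − 653.4 = 217.8.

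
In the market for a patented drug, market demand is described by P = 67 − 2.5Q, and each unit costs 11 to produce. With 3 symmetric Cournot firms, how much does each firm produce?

With 3 symmetric Cournot firms, each firm's FOC gives 67 − 10q = 11, so q = 5.6, Q = 3·5.6 = 16.8, and P = 25.

q_i = 5.6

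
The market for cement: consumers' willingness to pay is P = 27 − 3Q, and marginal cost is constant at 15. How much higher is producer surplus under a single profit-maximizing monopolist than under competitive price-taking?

Under competition P = MC = 15, so Q = (27 − 15)/3 = 4.
PS = (15 − 15)·4 = 0.
A monopolist chooses Q where MR = MC. MR = 27 − 6Q; setting this equal to 15 gives Q = 2 and P = 21.
PS = (21 − 15)·2 = 12.
Change in producer surplus: 12 − 0 = 12.

Producer surplus rises by 12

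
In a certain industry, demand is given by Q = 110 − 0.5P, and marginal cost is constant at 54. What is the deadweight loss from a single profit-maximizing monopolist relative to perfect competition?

DWL = 1722.25

Inverting demand: P = 220 − 2Q.
Under competition P = MC = 54, so Q = (220 − 54)/2 = 83.
A monopolist chooses Q where MR = MC. MR = 220 − 4Q; setting this equal to 54 gives Q = 41.5 and P = 137.
DWL is the triangle between Q = 41.5 and Q = 83: ½·(83 − 41.5)·(137 − 54) = 1722.25.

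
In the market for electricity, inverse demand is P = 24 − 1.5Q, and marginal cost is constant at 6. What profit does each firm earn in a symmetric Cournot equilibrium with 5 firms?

π_i = 6

Cournot with 5 identical firms: the symmetric best-response condition is 24 − 9q = 6. Each firm produces q = 2, total output Q = 10, price P = 9.
Each firm's profit = (9 − 6)·2 = 6.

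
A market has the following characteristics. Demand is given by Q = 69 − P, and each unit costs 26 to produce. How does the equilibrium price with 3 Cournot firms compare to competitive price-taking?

Cournot: P = 36.75; Competition: P = 26

Inverting demand: P = 69 − Q.
In a 3-firm Cournot equilibrium, symmetry and the first-order condition give q = (69 − 26)/(4) = 10.75. So Q = 32.25 and P = 36.75.
Perfect competition: P = MC = 26, so 69 − Q = 26 and Q = 43.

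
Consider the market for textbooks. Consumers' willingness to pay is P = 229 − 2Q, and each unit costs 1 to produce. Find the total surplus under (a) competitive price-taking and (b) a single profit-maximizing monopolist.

Competition: TS = 12996; Monopoly: TS = 9747

Perfect competition: P = MC = 1, so 229 − 2Q = 1 and Q = 114.
CS = ½·(229 − 1)·114 = 12996; PS = (1 − 1)·114 = 0; TS = 12996.
A monopolist chooses Q where MR = MC. MR = 229 − 4Q; setting this equal to 1 gives Q = 57 and P = 115.
CS = ½·(229 − 115)·57 = 3249; PS = (115 − 1)·57 = 6498; TS = 9747.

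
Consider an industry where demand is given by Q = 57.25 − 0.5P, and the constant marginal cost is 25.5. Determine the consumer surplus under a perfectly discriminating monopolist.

CS = 0

Inverting demand: P = 114.5 − 2Q.
Under first-degree price discrimination the firm charges each unit its demand price and produces up to where P = MC, i.e. Q = 44.5. Consumer surplus is zero; producer surplus equals total surplus.
CS = 0.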